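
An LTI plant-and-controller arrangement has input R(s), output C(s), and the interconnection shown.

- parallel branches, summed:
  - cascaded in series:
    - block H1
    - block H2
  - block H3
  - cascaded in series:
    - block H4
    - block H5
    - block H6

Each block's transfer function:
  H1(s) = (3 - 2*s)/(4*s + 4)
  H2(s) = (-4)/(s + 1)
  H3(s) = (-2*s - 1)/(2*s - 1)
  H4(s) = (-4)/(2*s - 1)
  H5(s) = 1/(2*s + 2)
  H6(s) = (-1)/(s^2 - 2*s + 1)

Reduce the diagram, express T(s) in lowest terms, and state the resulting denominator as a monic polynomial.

Reducing step by step:

(1) combine H1, H2 in series: (2*s - 3)/(s^2 + 2*s + 1)
(2) reduce the series chain H4, H5, H6: 2/(2*s^4 - 3*s^3 - s^2 + 3*s - 1)
(3) add (H1*H2), H3, (H4*H5*H6) (parallel): (-2*s^5 + 3*s^4 - 12*s^3 + 25*s^2 - 14*s + 4)/(2*s^5 - s^4 - 4*s^3 + 2*s^2 + 2*s - 1)
T(s) is the step-3 result (common factors already cancelled). Leading coefficient of the denominator: 2. Divide through by 2 for the monic polynomial.

Answer: s^5 - s^4/2 - 2*s^3 + s^2 + s - 1/2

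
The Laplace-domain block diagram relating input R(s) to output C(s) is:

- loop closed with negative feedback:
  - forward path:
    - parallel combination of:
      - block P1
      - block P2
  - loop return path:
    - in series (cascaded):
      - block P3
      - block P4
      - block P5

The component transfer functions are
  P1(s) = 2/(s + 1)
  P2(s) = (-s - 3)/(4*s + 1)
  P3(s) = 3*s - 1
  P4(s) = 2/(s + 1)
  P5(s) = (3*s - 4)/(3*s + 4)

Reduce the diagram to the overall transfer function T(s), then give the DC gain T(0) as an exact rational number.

Step 1 - combine P1, P2 in parallel, giving (-s^2 + 4*s - 1)/(4*s^2 + 5*s + 1)
Step 2 - reduce the series chain P3, P4, P5, giving (18*s^2 - 30*s + 8)/(3*s^2 + 7*s + 4)
Step 3 - apply the feedback formula to (P1+P2), (P3*P4*P5), giving (3*s^4 - 5*s^3 - 21*s^2 - 9*s + 4)/(6*s^4 - 145*s^3 + 92*s^2 - 89*s + 4)
DC gain: substitute s = 0 into T(s) from step 3: T(0) = 4/4 = 1.

Therefore the answer is 1.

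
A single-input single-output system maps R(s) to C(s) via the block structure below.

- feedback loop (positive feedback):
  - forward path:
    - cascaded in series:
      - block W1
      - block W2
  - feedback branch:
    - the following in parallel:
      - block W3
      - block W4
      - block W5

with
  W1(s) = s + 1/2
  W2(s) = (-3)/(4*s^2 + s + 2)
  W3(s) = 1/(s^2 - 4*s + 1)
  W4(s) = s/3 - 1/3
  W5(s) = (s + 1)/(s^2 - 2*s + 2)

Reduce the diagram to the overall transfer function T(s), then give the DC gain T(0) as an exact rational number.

The answer is -2/5.

Reasoning:
(1) combine W1, W2 in series = (-6*s - 3)/(8*s^2 + 2*s + 4)
(2) parallel reduction of W3, W4, W5 = (s^5 - 7*s^4 + 20*s^3 - 27*s^2 - 3*s + 7)/(3*s^4 - 18*s^3 + 33*s^2 - 30*s + 6)
(3) collapse the loop ((W1*W2) forward, (W3+W4+W5) return) = (-6*s^5 + 33*s^4 - 48*s^3 + 27*s^2 + 18*s - 6)/(10*s^6 - 59*s^5 + 113*s^4 - 116*s^3 + 7*s^2 - 25*s + 15)
Step 3 gives the overall T(s). Then T(0) = -6/15 = -2/5.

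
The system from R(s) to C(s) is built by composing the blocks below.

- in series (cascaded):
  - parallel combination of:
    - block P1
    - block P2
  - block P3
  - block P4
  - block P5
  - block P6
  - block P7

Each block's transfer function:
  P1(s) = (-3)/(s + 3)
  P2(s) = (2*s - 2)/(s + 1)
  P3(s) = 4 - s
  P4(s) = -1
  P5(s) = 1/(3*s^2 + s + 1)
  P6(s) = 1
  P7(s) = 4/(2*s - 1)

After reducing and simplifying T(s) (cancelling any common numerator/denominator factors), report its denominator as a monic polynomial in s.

Reducing step by step:

Step 1 - parallel reduction of P1, P2 = (2*s^2 + s - 9)/(s^2 + 4*s + 3)
Step 2 - combine (P1+P2), P3, P4, P5, P6, P7 in series = (8*s^3 - 28*s^2 - 52*s + 144)/(6*s^5 + 23*s^4 + 15*s^3 - s - 3)
No further cancellation is possible in the step-2 result, so that is T(s). Its denominator becomes monic after dividing by the leading coefficient 6.

Answer: s^5 + 23*s^4/6 + 5*s^3/2 - s/6 - 1/2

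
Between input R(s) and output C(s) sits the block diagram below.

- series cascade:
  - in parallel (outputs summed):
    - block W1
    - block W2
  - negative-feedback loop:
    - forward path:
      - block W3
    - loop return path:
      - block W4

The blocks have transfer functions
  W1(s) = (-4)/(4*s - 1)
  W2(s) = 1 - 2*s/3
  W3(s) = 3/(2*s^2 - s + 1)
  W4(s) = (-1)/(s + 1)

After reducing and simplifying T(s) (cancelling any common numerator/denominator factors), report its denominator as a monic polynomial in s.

The answer is s^4 + s^3/4 - s^2/8 - s + 1/4.

Reasoning:
(1) parallel reduction of W1, W2 gives (-8*s^2 + 14*s - 15)/(12*s - 3)
(2) apply the feedback formula to W3, W4 gives (3*s + 3)/(2*s^3 + s^2 - 2)
(3) series reduction of (W1+W2), [W3/(1+W3*W4)] gives (-8*s^3 + 6*s^2 - s - 15)/(8*s^4 + 2*s^3 - s^2 - 8*s + 2)
That last expression is T(s), already simplified. Scaling its denominator by 1/8 (the reciprocal of the leading coefficient) yields the monic denominator.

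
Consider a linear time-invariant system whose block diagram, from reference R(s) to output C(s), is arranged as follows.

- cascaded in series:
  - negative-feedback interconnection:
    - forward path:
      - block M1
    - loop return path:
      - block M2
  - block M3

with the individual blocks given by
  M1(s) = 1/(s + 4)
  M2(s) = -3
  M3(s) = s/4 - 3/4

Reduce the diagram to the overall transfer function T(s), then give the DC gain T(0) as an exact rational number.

[1] reduce the feedback loop with forward M1 and return M2, giving 1/(s + 1)
[2] series reduction of [M1/(1+M1*M2)], M3, giving (s - 3)/(4*s + 4)
Evaluating the step-2 result (the overall T(s)) at s = 0 gives T(0) = -3/4.

Final answer: -3/4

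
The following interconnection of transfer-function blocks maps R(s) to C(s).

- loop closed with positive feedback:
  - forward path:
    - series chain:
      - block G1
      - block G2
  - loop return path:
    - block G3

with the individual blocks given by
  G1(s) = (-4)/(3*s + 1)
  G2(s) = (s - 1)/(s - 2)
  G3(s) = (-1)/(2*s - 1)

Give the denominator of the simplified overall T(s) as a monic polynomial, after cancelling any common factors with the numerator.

[1] multiply G1, G2 (series) = (4 - 4*s)/(3*s^2 - 5*s - 2)
[2] close the feedback loop around (G1*G2), G3 = (-8*s^2 + 12*s - 4)/(6*s^3 - 13*s^2 - 3*s + 6)
The result of step 2 is T(s) in lowest terms. Its denominator has leading coefficient 6; dividing the denominator through by 6 makes it monic.

Final answer: s^3 - 13*s^2/6 - s/2 + 1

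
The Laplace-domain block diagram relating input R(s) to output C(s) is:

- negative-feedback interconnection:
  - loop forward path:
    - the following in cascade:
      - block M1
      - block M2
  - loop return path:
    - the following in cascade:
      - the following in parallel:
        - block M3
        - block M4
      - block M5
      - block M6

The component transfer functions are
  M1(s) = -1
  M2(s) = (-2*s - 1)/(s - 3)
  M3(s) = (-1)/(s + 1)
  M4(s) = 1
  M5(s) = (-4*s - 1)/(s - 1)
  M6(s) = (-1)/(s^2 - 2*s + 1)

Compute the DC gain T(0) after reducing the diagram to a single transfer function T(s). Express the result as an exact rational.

1. reduce the series chain M1, M2 gives (2*s + 1)/(s - 3)
2. add M3, M4 (parallel) gives s/(s + 1)
3. combine (M3+M4), M5, M6 in series gives (4*s^2 + s)/(s^4 - 2*s^3 + 2*s - 1)
4. collapse the loop ((M1*M2) forward, ((M3+M4)*M5*M6) return) gives (2*s^5 - 3*s^4 - 2*s^3 + 4*s^2 - 1)/(s^5 - 5*s^4 + 14*s^3 + 8*s^2 - 6*s + 3)
DC gain: substitute s = 0 into T(s) from step 4: T(0) = -1/3.

Therefore the answer is -1/3.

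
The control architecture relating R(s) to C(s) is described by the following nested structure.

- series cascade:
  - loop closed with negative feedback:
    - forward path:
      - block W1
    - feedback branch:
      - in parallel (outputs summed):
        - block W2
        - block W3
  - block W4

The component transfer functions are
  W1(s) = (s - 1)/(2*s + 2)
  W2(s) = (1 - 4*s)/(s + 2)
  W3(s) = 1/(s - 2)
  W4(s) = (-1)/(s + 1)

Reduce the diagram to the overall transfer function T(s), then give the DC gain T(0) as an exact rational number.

Answer: 1/2

Working:
1. combine W2, W3 in parallel = (-4*s^2 + 10*s)/(s^2 - 4)
2. close the feedback loop around W1, (W2+W3) = (-s^3 + s^2 + 4*s - 4)/(2*s^3 - 16*s^2 + 18*s + 8)
3. series reduction of [W1/(1+W1*(W2+W3))], W4 = (s^3 - s^2 - 4*s + 4)/(2*s^4 - 14*s^3 + 2*s^2 + 26*s + 8)
Evaluating the step-3 result (the overall T(s)) at s = 0 gives T(0) = 4/8 = 1/2.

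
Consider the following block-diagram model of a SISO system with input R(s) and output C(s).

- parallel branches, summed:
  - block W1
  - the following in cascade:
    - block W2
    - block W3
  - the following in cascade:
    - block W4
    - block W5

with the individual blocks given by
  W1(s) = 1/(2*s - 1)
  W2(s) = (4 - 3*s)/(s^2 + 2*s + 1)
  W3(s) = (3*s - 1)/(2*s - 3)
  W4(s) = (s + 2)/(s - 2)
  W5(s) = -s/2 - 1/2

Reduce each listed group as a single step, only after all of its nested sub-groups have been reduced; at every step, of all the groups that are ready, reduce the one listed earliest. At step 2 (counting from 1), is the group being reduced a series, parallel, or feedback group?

Step 1. reduce the series chain W2, W3
Step 2. multiply W4, W5 (series)
Step 3. combine W1, (W2*W3), (W4*W5) in parallel
Step 2 collapses a series group.

Hence the answer: series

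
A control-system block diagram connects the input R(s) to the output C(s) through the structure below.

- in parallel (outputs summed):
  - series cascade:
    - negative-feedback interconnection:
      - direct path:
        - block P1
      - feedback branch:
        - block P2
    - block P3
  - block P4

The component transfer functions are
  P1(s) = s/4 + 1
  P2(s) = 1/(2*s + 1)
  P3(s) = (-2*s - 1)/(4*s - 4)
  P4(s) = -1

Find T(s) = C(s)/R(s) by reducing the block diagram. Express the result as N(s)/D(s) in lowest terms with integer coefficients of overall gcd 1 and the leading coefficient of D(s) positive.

(1) reduce the feedback loop with forward P1 and return P2: (2*s^2 + 9*s + 4)/(9*s + 8)
(2) multiply [P1/(1+P1*P2)], P3 (series): (-4*s^3 - 20*s^2 - 17*s - 4)/(36*s^2 - 4*s - 32)
(3) sum the parallel branches ([P1/(1+P1*P2)]*P3), P4; the result is T(s) itself (integer coefficients, no common factor, positive leading denominator coefficient)

Final answer: (-4*s^3 - 56*s^2 - 13*s + 28)/(36*s^2 - 4*s - 32)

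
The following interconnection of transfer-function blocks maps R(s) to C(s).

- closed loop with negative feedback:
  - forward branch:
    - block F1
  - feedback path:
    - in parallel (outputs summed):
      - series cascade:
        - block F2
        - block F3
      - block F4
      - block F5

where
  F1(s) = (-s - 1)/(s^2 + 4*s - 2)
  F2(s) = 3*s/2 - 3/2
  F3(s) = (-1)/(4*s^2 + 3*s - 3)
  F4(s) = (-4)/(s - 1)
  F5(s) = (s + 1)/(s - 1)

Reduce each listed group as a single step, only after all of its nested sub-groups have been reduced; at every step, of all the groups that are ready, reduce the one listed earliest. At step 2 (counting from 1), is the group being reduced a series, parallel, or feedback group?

(1) combine F2, F3 in series
(2) reduce the parallel group (F2*F3), F4, F5
(3) feedback reduction of F1, ((F2*F3)+F4+F5)
The group at step 2 is a parallel group.

Answer: parallel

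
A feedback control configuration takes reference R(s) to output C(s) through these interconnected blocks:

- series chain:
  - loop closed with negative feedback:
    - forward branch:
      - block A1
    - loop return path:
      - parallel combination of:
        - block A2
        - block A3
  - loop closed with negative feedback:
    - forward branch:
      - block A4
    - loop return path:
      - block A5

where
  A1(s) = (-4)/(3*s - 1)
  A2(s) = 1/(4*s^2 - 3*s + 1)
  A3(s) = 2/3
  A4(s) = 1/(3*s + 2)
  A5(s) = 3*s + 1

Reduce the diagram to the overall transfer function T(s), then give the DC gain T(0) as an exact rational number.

Step 1. parallel reduction of A2, A3 gives (8*s^2 - 6*s + 5)/(12*s^2 - 9*s + 3)
Step 2. apply the feedback formula to A1, (A2+A3) gives (-48*s^2 + 36*s - 12)/(36*s^3 - 71*s^2 + 42*s - 23)
Step 3. collapse the loop (A4 forward, A5 return) gives 1/(6*s + 3)
Step 4. reduce the series chain [A1/(1+A1*(A2+A3))], [A4/(1+A4*A5)] gives (-16*s^2 + 12*s - 4)/(72*s^4 - 106*s^3 + 13*s^2 - 4*s - 23)
Evaluating the step-4 result (the overall T(s)) at s = 0 gives T(0) = -4/(-23) = 4/23.

Hence the answer: 4/23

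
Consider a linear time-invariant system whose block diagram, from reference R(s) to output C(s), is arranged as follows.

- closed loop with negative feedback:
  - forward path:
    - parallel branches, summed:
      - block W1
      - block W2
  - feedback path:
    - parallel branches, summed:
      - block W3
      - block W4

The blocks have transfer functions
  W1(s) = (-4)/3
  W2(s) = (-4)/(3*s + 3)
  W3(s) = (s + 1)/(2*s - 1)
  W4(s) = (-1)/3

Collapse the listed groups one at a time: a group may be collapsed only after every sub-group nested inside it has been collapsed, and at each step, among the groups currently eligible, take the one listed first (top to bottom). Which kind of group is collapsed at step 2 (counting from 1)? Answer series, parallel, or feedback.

Step 1: sum the parallel branches W1, W2
Step 2: parallel reduction of W3, W4
Step 3: reduce the feedback loop with forward (W1+W2) and return (W3+W4)
Step 2 collapses a parallel group.

Hence the answer: parallel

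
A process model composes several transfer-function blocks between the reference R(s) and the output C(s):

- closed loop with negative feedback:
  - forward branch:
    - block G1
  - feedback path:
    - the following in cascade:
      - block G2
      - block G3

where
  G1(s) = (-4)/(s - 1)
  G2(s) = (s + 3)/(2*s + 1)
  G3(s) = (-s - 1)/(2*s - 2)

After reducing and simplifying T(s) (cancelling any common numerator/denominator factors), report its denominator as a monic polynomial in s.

[1] cascade G2, G3 -> (-s^2 - 4*s - 3)/(4*s^2 - 2*s - 2)
[2] close the feedback loop around G1, (G2*G3) -> (-8*s^2 + 4*s + 4)/(2*s^3 - s^2 + 8*s + 7)
T(s) is the step-2 result (common factors already cancelled). Leading coefficient of the denominator: 2. Divide through by 2 for the monic polynomial.

Answer: s^3 - s^2/2 + 4*s + 7/2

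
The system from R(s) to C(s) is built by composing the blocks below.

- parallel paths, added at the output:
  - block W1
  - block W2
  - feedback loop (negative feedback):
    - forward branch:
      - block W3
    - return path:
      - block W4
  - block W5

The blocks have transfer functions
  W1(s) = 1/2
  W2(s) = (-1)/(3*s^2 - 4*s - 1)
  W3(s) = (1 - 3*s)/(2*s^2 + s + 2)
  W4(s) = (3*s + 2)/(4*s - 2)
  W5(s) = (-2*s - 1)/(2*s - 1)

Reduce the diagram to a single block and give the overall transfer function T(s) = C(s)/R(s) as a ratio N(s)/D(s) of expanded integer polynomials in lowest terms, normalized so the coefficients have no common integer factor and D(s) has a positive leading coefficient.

The answer is (-48*s^6 - 98*s^5 + 455*s^4 - 333*s^3 + 47*s^2 + 7*s - 14)/(96*s^6 - 284*s^5 + 266*s^4 - 110*s^3 + 38*s^2 - 2*s - 4).

Reasoning:
[1] reduce the feedback loop with forward W3 and return W4 -> (-12*s^2 + 10*s - 2)/(8*s^3 - 9*s^2 + 3*s - 2)
[2] sum the parallel branches W1, W2, [W3/(1+W3*W4)], W5 - this is the overall T(s), already in the required normalized form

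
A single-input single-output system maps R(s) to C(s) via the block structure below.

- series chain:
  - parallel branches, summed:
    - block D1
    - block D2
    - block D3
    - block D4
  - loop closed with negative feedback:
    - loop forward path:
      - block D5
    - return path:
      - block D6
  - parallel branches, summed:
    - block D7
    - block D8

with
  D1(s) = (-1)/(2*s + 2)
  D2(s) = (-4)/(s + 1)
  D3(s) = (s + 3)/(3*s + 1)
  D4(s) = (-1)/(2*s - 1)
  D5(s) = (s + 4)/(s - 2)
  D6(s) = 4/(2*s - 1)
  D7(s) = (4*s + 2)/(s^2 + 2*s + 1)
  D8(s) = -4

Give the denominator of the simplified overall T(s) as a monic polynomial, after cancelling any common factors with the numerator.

1. add D1, D2, D3, D4 (parallel): (4*s^3 - 46*s^2 + 5*s + 1)/(12*s^3 + 10*s^2 - 4*s - 2)
2. reduce the feedback loop with forward D5 and return D6: (2*s^2 + 7*s - 4)/(2*s^2 - s + 18)
3. reduce the parallel group D7, D8: (-4*s^2 - 4*s - 2)/(s^2 + 2*s + 1)
4. series reduction of (D1+D2+D3+D4), [D5/(1+D5*D6)], (D7+D8): (-8*s^6 + 52*s^5 + 414*s^4 + 346*s^3 + 129*s^2 - 29*s - 4)/(6*s^6 + 17*s^5 + 68*s^4 + 180*s^3 + 212*s^2 + 107*s + 18)
Step 4 gives the fully reduced T(s), with no common factor left to cancel. The denominator's leading coefficient is 6, so divide each of its coefficients by 6 to get the monic form.

Answer: s^6 + 17*s^5/6 + 34*s^4/3 + 30*s^3 + 106*s^2/3 + 107*s/6 + 3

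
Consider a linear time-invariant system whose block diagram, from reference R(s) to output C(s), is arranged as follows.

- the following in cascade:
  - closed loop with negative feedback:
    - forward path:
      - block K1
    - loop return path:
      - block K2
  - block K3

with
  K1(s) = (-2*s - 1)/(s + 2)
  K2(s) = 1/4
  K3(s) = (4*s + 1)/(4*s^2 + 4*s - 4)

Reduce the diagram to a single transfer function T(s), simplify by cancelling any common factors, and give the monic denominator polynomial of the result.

Answer: s^3 + 9*s^2/2 + 5*s/2 - 7/2

Working:
Step 1. reduce the feedback loop with forward K1 and return K2, giving (-8*s - 4)/(2*s + 7)
Step 2. series reduction of [K1/(1+K1*K2)], K3, giving (-8*s^2 - 6*s - 1)/(2*s^3 + 9*s^2 + 5*s - 7)
No further cancellation is possible in the step-2 result, so that is T(s). Its denominator becomes monic after dividing by the leading coefficient 2.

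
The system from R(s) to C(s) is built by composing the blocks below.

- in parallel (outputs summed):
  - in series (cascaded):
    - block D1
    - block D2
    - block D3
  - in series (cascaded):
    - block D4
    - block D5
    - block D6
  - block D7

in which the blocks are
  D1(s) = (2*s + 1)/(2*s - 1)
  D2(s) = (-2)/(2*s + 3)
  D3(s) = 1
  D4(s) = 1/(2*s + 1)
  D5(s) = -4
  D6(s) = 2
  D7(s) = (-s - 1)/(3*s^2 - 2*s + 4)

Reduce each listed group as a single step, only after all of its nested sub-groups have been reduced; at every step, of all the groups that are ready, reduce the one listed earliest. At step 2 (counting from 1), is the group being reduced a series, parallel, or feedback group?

1. combine D1, D2, D3 in series
2. combine D4, D5, D6 in series
3. parallel reduction of (D1*D2*D3), (D4*D5*D6), D7
At step 2 the group reduced is series.

Therefore the answer is series.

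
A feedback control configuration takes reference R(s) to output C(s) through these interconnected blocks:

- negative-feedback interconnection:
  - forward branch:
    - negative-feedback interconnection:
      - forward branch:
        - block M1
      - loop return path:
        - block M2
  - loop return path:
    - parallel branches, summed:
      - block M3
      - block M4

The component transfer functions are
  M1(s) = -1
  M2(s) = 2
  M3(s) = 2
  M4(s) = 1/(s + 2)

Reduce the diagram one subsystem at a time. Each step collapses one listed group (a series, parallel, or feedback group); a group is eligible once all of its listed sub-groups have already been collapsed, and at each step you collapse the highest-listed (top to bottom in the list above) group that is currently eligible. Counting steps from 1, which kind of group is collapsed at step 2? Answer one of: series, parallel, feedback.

[1] collapse the loop (M1 forward, M2 return)
[2] sum the parallel branches M3, M4
[3] close the feedback loop around [M1/(1+M1*M2)], (M3+M4)
Step 2 collapses a parallel group.

Final answer: parallel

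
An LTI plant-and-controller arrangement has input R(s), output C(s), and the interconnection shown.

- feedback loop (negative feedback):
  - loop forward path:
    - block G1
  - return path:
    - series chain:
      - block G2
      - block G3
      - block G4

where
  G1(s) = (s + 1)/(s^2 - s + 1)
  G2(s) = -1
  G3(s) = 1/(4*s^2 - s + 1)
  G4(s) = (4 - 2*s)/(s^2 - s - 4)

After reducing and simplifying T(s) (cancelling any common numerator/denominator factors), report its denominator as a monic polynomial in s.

[1] reduce the series chain G2, G3, G4 -> (2*s - 4)/(4*s^4 - 5*s^3 - 14*s^2 + 3*s - 4)
[2] collapse the loop (G1 forward, (G2*G3*G4) return) -> (4*s^5 - s^4 - 19*s^3 - 11*s^2 - s - 4)/(4*s^6 - 9*s^5 - 5*s^4 + 12*s^3 - 19*s^2 + 5*s - 8)
The result of step 2 is T(s) in lowest terms. Its denominator has leading coefficient 4; dividing the denominator through by 4 makes it monic.

Final answer: s^6 - 9*s^5/4 - 5*s^4/4 + 3*s^3 - 19*s^2/4 + 5*s/4 - 2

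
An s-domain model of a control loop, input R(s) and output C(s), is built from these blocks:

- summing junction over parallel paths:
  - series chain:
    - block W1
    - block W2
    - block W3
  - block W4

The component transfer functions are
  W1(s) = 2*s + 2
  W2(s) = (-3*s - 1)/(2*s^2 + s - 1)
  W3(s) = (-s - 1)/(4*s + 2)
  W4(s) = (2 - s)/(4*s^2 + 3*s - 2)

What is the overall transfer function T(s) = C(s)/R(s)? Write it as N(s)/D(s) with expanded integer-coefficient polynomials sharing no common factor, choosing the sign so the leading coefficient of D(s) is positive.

Step 1 - multiply W1, W2, W3 (series): (3*s^2 + 4*s + 1)/(4*s^2 - 1)
Step 2 - sum the parallel branches (W1*W2*W3), W4, which is the overall transfer function T(s) = C(s)/R(s) in lowest terms

Therefore the answer is (12*s^4 + 21*s^3 + 18*s^2 - 4*s - 4)/(16*s^4 + 12*s^3 - 12*s^2 - 3*s + 2).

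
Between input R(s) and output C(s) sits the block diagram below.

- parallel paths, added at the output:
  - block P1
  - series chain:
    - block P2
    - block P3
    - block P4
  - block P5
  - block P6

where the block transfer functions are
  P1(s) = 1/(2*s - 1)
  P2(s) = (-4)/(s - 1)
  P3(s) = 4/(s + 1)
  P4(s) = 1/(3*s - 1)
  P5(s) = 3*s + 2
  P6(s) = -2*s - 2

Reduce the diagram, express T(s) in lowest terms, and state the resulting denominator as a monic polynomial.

First reduce the diagram to T(s).

(1) reduce the series chain P2, P3, P4; result (-16)/(3*s^3 - s^2 - 3*s + 1)
(2) add P1, (P2*P3*P4), P5, P6 (parallel); result (6*s^5 - 5*s^4 - 2*s^3 + 4*s^2 - 36*s + 17)/(6*s^4 - 5*s^3 - 5*s^2 + 5*s - 1)
Step 2 gives the fully reduced T(s), with no common factor left to cancel. The denominator's leading coefficient is 6, so divide each of its coefficients by 6 to get the monic form.

Answer: s^4 - 5*s^3/6 - 5*s^2/6 + 5*s/6 - 1/6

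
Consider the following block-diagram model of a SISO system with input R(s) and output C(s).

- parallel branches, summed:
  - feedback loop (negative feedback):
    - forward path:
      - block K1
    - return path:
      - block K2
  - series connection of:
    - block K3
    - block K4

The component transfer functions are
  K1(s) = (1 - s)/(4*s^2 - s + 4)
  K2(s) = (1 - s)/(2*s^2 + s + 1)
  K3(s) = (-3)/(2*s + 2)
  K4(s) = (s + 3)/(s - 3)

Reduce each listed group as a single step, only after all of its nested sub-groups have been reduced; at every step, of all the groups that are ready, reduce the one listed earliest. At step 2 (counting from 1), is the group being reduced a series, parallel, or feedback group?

1. feedback reduction of K1, K2
2. reduce the series chain K3, K4
3. sum the parallel branches [K1/(1+K1*K2)], (K3*K4)
Step 2 collapses a series group.

Hence the answer: series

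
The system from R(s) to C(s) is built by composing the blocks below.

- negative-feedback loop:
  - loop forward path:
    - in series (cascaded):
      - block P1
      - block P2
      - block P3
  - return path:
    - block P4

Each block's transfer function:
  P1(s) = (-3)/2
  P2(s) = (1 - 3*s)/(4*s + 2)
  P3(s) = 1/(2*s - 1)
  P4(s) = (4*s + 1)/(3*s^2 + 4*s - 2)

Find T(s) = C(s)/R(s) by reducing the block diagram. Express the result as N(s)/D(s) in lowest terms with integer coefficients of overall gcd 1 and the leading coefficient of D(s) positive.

Step 1: cascade P1, P2, P3 gives (9*s - 3)/(16*s^2 - 4)
Step 2: feedback reduction of (P1*P2*P3), P4, giving the overall T(s)

Answer: (27*s^3 + 27*s^2 - 30*s + 6)/(48*s^4 + 64*s^3 - 8*s^2 - 19*s + 5)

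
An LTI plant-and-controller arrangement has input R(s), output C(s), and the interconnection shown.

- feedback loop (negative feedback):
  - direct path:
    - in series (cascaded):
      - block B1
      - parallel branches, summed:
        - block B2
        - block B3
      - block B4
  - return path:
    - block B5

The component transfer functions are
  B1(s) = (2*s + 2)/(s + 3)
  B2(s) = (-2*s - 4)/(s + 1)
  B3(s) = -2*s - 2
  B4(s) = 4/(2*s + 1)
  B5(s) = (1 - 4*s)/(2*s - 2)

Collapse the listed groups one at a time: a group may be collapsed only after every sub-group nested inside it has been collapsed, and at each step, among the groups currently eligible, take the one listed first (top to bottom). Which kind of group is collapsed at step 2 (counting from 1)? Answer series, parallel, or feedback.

(1) add B2, B3 (parallel)
(2) combine B1, (B2+B3), B4 in series
(3) collapse the loop ((B1*(B2+B3)*B4) forward, B5 return)
The group at step 2 is a series group.

Therefore the answer is series.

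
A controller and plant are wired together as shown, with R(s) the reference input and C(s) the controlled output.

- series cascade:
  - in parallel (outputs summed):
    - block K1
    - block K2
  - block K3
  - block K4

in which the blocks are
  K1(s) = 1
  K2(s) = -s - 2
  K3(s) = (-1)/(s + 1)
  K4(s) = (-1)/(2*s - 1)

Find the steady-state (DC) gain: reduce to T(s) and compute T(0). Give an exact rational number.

1. combine K1, K2 in parallel -> -s - 1
2. reduce the series chain (K1+K2), K3, K4 -> (-1)/(2*s - 1)
Step 2 gives the overall T(s). Then T(0) = -1/(-1) = 1.

Hence the answer: 1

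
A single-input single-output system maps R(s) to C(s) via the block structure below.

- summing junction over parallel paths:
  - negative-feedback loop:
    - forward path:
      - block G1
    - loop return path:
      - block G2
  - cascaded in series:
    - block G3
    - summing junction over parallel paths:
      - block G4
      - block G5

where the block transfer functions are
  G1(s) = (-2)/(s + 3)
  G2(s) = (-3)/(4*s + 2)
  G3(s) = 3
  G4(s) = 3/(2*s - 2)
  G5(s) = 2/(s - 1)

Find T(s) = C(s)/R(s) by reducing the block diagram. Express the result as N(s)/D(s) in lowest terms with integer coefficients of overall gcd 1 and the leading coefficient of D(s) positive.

Answer: (34*s^2 + 151*s + 130)/(4*s^3 + 10*s^2 - 2*s - 12)

Working:
(1) reduce the feedback loop with forward G1 and return G2; result (-4*s - 2)/(2*s^2 + 7*s + 6)
(2) parallel reduction of G4, G5; result 7/(2*s - 2)
(3) cascade G3, (G4+G5); result 21/(2*s - 2)
(4) sum the parallel branches [G1/(1+G1*G2)], (G3*(G4+G5)): this yields T(s), and no further normalization is needed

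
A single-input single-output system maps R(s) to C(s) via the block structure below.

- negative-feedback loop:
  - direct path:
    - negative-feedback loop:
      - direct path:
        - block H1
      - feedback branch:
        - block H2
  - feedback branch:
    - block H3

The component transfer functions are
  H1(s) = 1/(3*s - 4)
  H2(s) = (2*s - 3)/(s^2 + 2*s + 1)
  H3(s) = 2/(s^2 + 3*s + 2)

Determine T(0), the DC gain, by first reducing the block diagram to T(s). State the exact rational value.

Answer: -1/6

Working:
[1] close the feedback loop around H1, H2 gives (s^2 + 2*s + 1)/(3*s^3 + 2*s^2 - 3*s - 7)
[2] close the feedback loop around [H1/(1+H1*H2)], H3 gives (s^3 + 4*s^2 + 5*s + 2)/(3*s^4 + 8*s^3 + s^2 - 11*s - 12)
That last expression is T(s); at s = 0 only the constant terms survive, so T(0) = 2/(-12) = -1/6.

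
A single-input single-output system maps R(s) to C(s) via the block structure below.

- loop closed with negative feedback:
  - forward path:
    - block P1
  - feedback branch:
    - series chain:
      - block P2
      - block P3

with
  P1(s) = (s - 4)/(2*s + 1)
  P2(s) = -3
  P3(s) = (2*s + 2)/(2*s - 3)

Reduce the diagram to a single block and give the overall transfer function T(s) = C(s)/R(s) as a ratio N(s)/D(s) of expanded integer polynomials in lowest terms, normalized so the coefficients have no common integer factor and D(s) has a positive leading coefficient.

(1) combine P2, P3 in series -> (-6*s - 6)/(2*s - 3)
(2) apply the feedback formula to P1, (P2*P3); the result is T(s) itself (integer coefficients, no common factor, positive leading denominator coefficient)

Final answer: (-2*s^2 + 11*s - 12)/(2*s^2 - 14*s - 21)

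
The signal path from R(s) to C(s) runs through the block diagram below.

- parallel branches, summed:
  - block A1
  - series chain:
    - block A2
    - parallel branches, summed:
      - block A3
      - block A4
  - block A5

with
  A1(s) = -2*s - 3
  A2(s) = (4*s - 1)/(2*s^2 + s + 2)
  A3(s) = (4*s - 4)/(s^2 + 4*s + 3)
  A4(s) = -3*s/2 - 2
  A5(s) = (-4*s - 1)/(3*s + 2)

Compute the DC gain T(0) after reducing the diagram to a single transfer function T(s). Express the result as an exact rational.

(1) sum the parallel branches A3, A4; result (-3*s^3 - 16*s^2 - 17*s - 20)/(2*s^2 + 8*s + 6)
(2) series reduction of A2, (A3+A4); result (-12*s^4 - 61*s^3 - 52*s^2 - 63*s + 20)/(4*s^4 + 18*s^3 + 24*s^2 + 22*s + 12)
(3) add A1, (A2*(A3+A4)), A5 (parallel); result (-24*s^6 - 212*s^5 - 685*s^4 - 944*s^3 - 907*s^2 - 424*s - 44)/(12*s^5 + 62*s^4 + 108*s^3 + 114*s^2 + 80*s + 24)
DC gain: substitute s = 0 into T(s) from step 3: T(0) = -44/24 = -11/6.

Answer: -11/6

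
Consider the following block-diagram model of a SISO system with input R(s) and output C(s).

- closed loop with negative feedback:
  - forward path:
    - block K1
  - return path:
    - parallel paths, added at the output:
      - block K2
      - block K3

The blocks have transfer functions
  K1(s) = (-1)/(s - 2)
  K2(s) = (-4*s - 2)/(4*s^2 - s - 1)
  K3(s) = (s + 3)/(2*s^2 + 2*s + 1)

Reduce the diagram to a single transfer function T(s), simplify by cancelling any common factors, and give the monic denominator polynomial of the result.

(1) parallel reduction of K2, K3 = (-4*s^3 - s^2 - 12*s - 5)/(8*s^4 + 6*s^3 - 3*s - 1)
(2) collapse the loop (K1 forward, (K2+K3) return) = (-8*s^4 - 6*s^3 + 3*s + 1)/(8*s^5 - 10*s^4 - 8*s^3 - 2*s^2 + 17*s + 7)
That last expression is T(s), already simplified. Scaling its denominator by 1/8 (the reciprocal of the leading coefficient) yields the monic denominator.

Answer: s^5 - 5*s^4/4 - s^3 - s^2/4 + 17*s/8 + 7/8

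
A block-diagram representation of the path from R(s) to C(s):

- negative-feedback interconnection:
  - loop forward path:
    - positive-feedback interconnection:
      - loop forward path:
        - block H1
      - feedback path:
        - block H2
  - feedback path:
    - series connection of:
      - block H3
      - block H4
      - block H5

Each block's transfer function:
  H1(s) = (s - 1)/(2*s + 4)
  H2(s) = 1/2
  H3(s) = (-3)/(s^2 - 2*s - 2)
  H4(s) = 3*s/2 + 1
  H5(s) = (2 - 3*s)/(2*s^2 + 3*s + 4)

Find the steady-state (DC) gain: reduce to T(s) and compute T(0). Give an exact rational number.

Step 1. feedback reduction of H1, H2 = (2*s - 2)/(3*s + 9)
Step 2. multiply H3, H4, H5 (series) = (27*s^2 - 12)/(4*s^4 - 2*s^3 - 12*s^2 - 28*s - 16)
Step 3. reduce the feedback loop with forward [H1/(1-H1*H2)] and return (H3*H4*H5) = (4*s^5 - 6*s^4 - 10*s^3 - 16*s^2 + 12*s + 16)/(6*s^5 + 15*s^4 - 123*s^2 - 162*s - 60)
That last expression is T(s); at s = 0 only the constant terms survive, so T(0) = 16/(-60) = -4/15.

Hence the answer: -4/15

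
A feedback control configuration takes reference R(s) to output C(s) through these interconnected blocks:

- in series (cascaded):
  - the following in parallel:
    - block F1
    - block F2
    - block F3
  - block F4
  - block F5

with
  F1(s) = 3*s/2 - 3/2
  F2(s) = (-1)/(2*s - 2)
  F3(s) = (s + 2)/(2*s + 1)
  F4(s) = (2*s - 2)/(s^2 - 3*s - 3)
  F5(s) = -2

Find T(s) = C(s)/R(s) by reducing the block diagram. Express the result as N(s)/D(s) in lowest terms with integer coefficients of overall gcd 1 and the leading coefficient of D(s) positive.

[1] combine F1, F2, F3 in parallel -> (6*s^3 - 7*s^2 - 2)/(4*s^2 - 2*s - 2)
[2] reduce the series chain (F1+F2+F3), F4, F5: this yields T(s), and no further normalization is needed

Final answer: (-12*s^3 + 14*s^2 + 4)/(2*s^3 - 5*s^2 - 9*s - 3)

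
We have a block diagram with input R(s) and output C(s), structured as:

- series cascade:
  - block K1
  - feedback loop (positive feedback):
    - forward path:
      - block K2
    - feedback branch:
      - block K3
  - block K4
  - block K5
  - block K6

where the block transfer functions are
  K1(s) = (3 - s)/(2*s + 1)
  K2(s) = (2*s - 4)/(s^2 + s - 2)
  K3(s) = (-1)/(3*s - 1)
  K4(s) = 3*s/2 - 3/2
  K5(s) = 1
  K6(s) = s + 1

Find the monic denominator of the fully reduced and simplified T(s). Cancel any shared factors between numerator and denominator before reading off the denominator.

The answer is s^4 + 7*s^3/6 - 4*s^2/3 - 3*s/2 - 1/3.

Reasoning:
1. close the feedback loop around K2, K3; result (6*s^2 - 14*s + 4)/(3*s^3 + 2*s^2 - 5*s - 2)
2. combine K1, [K2/(1-K2*K3)], K4, K5, K6 in series; result (-9*s^5 + 48*s^4 - 60*s^3 - 30*s^2 + 69*s - 18)/(6*s^4 + 7*s^3 - 8*s^2 - 9*s - 2)
T(s) is the step-2 result (common factors already cancelled). Leading coefficient of the denominator: 6. Divide through by 6 for the monic polynomial.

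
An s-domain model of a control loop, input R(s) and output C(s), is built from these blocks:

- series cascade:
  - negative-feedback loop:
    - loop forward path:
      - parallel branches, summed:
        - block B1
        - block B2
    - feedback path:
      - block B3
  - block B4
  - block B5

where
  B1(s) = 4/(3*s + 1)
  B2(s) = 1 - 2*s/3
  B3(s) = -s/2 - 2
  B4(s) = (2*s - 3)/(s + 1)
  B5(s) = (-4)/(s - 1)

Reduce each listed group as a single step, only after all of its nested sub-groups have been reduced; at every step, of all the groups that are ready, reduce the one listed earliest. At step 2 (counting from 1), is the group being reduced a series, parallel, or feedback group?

(1) sum the parallel branches B1, B2
(2) reduce the feedback loop with forward (B1+B2) and return B3
(3) combine [(B1+B2)/(1+(B1+B2)*B3)], B4, B5 in series
At step 2 the group reduced is feedback.

Final answer: feedback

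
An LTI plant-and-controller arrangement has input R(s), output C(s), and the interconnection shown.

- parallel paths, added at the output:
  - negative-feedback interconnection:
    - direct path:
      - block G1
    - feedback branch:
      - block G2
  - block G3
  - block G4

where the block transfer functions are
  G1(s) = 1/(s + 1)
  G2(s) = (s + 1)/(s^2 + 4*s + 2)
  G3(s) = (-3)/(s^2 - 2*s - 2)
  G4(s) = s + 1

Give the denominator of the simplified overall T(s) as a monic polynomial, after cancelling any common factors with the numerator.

Answer: s^5 + 3*s^4 - 5*s^3 - 21*s^2 - 20*s - 6

Working:
Step 1 - apply the feedback formula to G1, G2 gives (s^2 + 4*s + 2)/(s^3 + 5*s^2 + 7*s + 3)
Step 2 - parallel reduction of [G1/(1+G1*G2)], G3, G4 gives (s^6 + 4*s^5 - s^4 - 27*s^3 - 64*s^2 - 59*s - 19)/(s^5 + 3*s^4 - 5*s^3 - 21*s^2 - 20*s - 6)
No further cancellation is possible in the step-2 result, so that is T(s). Its denominator is already monic.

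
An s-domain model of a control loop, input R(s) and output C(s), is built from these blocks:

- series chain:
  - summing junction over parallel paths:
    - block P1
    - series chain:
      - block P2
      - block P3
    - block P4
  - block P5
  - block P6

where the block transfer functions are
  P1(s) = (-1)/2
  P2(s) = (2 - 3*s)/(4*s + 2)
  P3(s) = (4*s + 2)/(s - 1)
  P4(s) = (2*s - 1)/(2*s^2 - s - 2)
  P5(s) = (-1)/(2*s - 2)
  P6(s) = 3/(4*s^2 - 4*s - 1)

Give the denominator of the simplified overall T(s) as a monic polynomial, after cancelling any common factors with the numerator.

Answer: s^6 - 7*s^5/2 + 13*s^4/4 + 9*s^3/8 - 11*s^2/4 + 5*s/8 + 1/4

Working:
Step 1. multiply P2, P3 (series) = (2 - 3*s)/(s - 1)
Step 2. combine P1, (P2*P3), P4 in parallel = (-14*s^3 + 21*s^2 + 3*s - 8)/(4*s^3 - 6*s^2 - 2*s + 4)
Step 3. multiply (P1+(P2*P3)+P4), P5, P6 (series) = (42*s^3 - 63*s^2 - 9*s + 24)/(32*s^6 - 112*s^5 + 104*s^4 + 36*s^3 - 88*s^2 + 20*s + 8)
That last expression is T(s), already simplified. Scaling its denominator by 1/32 (the reciprocal of the leading coefficient) yields the monic denominator.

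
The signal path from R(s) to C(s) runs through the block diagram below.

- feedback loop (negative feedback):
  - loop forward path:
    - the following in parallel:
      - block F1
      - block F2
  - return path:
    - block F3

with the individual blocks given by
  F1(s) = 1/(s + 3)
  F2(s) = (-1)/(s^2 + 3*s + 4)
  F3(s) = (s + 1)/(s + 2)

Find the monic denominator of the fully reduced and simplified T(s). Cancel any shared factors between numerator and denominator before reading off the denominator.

First reduce the diagram to T(s).

(1) combine F1, F2 in parallel: (s^2 + 2*s + 1)/(s^3 + 6*s^2 + 13*s + 12)
(2) reduce the feedback loop with forward (F1+F2) and return F3: (s^3 + 4*s^2 + 5*s + 2)/(s^4 + 9*s^3 + 28*s^2 + 41*s + 25)
That last expression is T(s), already simplified, and its denominator is already monic.

Answer: s^4 + 9*s^3 + 28*s^2 + 41*s + 25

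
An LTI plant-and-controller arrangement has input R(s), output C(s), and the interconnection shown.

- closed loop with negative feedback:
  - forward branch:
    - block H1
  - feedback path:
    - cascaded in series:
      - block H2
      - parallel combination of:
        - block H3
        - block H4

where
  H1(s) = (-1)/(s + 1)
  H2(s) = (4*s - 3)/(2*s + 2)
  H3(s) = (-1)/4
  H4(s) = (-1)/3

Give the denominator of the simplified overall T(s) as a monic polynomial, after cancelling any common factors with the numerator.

1. sum the parallel branches H3, H4 -> (-7)/12
2. reduce the series chain H2, (H3+H4) -> (21 - 28*s)/(24*s + 24)
3. close the feedback loop around H1, (H2*(H3+H4)) -> (-24*s - 24)/(24*s^2 + 76*s + 3)
That last expression is T(s), already simplified. Scaling its denominator by 1/24 (the reciprocal of the leading coefficient) yields the monic denominator.

Hence the answer: s^2 + 19*s/6 + 1/8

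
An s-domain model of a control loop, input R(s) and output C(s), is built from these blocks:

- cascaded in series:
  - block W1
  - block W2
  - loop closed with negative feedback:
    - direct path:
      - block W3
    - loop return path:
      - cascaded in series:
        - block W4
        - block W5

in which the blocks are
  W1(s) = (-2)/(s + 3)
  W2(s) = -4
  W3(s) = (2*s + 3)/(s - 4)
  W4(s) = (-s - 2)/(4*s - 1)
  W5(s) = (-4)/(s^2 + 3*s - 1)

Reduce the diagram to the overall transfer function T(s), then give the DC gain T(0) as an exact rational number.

The answer is 2/5.

Reasoning:
Step 1 - combine W4, W5 in series gives (4*s + 8)/(4*s^3 + 11*s^2 - 7*s + 1)
Step 2 - close the feedback loop around W3, (W4*W5) gives (8*s^4 + 34*s^3 + 19*s^2 - 19*s + 3)/(4*s^4 - 5*s^3 - 43*s^2 + 57*s + 20)
Step 3 - multiply W1, W2, [W3/(1+W3*(W4*W5))] (series) gives (64*s^4 + 272*s^3 + 152*s^2 - 152*s + 24)/(4*s^5 + 7*s^4 - 58*s^3 - 72*s^2 + 191*s + 60)
The step-3 result is T(s). Setting s = 0: T(0) = 24/60 = 2/5.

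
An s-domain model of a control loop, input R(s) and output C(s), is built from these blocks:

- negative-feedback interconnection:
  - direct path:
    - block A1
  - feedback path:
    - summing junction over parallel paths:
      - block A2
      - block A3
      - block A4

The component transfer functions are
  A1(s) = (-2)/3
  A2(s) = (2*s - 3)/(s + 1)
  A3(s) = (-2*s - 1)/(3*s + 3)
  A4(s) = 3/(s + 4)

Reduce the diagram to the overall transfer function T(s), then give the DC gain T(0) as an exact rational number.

Step 1: add A2, A3, A4 (parallel): (4*s^2 + 15*s - 31)/(3*s^2 + 15*s + 12)
Step 2: close the feedback loop around A1, (A2+A3+A4): (-6*s^2 - 30*s - 24)/(s^2 + 15*s + 98)
Step 2 gives the overall T(s). Then T(0) = -24/98 = -12/49.

Answer: -12/49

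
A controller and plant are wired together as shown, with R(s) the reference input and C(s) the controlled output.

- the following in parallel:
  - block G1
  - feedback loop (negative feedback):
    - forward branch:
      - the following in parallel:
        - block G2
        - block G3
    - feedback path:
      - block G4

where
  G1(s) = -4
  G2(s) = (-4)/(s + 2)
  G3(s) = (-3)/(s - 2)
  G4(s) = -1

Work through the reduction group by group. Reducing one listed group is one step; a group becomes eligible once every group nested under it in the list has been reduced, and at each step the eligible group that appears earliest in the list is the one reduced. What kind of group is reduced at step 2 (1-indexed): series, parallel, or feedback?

Step 1: sum the parallel branches G2, G3
Step 2: feedback reduction of (G2+G3), G4
Step 3: add G1, [(G2+G3)/(1+(G2+G3)*G4)] (parallel)
Step 2: feedback.

Final answer: feedback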